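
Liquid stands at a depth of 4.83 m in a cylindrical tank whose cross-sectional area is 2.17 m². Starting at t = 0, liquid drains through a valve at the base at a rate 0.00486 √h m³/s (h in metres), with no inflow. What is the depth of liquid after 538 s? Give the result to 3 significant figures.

2.54 m

With no inflow, A dh/dt = −0.00486 √h.
This is separable: 2 d(√h)/dt = −0.00486/A, so √h = √h₀ − (0.00486/(2A)) t.
√h = √4.83 − 0.00486·538/(2·2.17) = 2.1977 − 0.60246 = 1.5953.
h = 1.5953² = 2.5449 m.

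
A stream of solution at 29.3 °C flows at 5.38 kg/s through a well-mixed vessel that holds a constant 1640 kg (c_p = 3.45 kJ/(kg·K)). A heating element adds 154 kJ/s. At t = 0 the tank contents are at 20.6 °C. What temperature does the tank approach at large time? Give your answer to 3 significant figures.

Unsteady energy balance on the tank contents: M c_p dT/dt = ṁ c_p (T_in − T) + 154.
At steady state dT/dt = 0 ⇒ T_ss = T_in + Q̇/(ṁ c_p) = 29.3 + 154/(5.38·3.45) = 37.597 °C.

37.6 °C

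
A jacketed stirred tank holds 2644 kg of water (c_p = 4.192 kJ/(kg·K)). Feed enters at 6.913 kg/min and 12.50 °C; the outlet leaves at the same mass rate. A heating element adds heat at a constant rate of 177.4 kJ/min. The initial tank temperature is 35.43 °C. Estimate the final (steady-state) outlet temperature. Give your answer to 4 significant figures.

18.62 °C

Energy balance: M c_p dT/dt = ṁ c_p (T_in − T) + 177.4.
At steady state dT/dt = 0 ⇒ T_ss = T_in + Q̇/(ṁ c_p) = 12.50 + 177.4/(6.913·4.192) = 18.6216 °C.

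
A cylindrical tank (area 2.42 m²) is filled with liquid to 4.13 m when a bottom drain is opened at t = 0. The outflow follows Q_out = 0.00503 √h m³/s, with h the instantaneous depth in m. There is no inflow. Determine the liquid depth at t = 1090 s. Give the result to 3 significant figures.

With no inflow, A dh/dt = −0.00503 √h.
This is separable: 2 d(√h)/dt = −0.00503/A, so √h = √h₀ − (0.00503/(2A)) t.
√h = √4.13 − 0.00503·1090/(2·2.42) = 2.0322 − 1.1328 = 0.89945.
h = 0.89945² = 0.80901 m.

0.809 m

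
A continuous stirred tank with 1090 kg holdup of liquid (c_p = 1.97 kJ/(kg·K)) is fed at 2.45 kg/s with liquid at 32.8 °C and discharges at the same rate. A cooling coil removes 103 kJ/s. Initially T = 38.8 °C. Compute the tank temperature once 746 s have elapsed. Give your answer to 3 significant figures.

M c_p dT/dt = ṁ c_p (T_in − T) − Q̇.
τ = M/ṁ = 444.90 s; T_ss = T_in − Q̇/(ṁ c_p) = 32.8 − 103/(2.45·1.97) = 11.459 °C.
Solution: T(t) = T_ss + (T₀ − T_ss) e^(−t/τ).
T(746) = 11.459 + (27.341)·e^(−746/444.90) = 11.459 + (27.341)·0.18697 = 16.571 °C.

16.6 °C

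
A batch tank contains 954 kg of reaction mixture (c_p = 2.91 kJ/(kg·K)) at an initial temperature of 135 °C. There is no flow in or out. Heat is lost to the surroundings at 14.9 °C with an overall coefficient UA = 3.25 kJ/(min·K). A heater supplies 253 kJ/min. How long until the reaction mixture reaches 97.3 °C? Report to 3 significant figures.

1900 min

Lumped-capacitance energy balance: M c_p dT/dt = UA(T_amb − T) + Q̇.
τ = M c_p/UA = 854.20 min; T_ss = T_amb + Q̇/UA = 14.9 + 253/3.25 = 92.746 °C.
T(t) = T_ss + (T₀ − T_ss)e^(−t/τ); set T = 97.3:
t = −τ ln[(T − T_ss)/(T₀ − T_ss)] = −854.20 · ln(0.10777) = 1902.9 min.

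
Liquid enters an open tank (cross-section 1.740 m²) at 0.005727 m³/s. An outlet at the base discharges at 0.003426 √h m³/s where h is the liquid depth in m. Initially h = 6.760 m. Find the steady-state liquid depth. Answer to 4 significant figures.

2.794 m

Volume balance on the tank: A dh/dt = Q_in − 0.003426 √h. At steady state dh/dt = 0:
Q_in = 0.003426 √h_ss ⇒ √h_ss = 0.005727/0.003426 = 1.67163.
h_ss = 1.67163² = 2.79434 m. (Since h₀ = 6.760 m > h_ss, the level will fall toward this value.)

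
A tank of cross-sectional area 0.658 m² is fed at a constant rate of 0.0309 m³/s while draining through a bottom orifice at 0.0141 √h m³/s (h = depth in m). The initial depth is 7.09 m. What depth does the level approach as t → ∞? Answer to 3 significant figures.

4.80 m

Unsteady balance on liquid volume: A dh/dt = Q_in − 0.0141 √h. At steady state dh/dt = 0:
Q_in = 0.0141 √h_ss ⇒ √h_ss = 0.0309/0.0141 = 2.1915.
h_ss = 2.1915² = 4.8026 m. (Since h₀ = 7.09 m > h_ss, the level will fall toward this value.)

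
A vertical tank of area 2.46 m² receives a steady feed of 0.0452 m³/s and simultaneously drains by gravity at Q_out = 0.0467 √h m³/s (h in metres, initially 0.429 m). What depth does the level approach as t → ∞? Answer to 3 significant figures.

0.937 m

Volume balance on the tank: A dh/dt = Q_in − 0.0467 √h. At steady state dh/dt = 0:
Q_in = 0.0467 √h_ss ⇒ √h_ss = 0.0452/0.0467 = 0.96788.
h_ss = 0.96788² = 0.93679 m. (Since h₀ = 0.429 m < h_ss, the level will rise toward this value.)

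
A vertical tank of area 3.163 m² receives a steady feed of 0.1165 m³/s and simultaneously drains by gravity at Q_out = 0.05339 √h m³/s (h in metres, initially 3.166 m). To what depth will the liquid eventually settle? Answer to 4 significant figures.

Level balance: A dh/dt = 0.1165 − 0.05339 √h. Setting dh/dt = 0:
Q_in = 0.05339 √h_ss ⇒ √h_ss = 0.1165/0.05339 = 2.18206.
h_ss = 2.18206² = 4.76137 m. (Since h₀ = 3.166 m < h_ss, the level will rise toward this value.)

4.761 m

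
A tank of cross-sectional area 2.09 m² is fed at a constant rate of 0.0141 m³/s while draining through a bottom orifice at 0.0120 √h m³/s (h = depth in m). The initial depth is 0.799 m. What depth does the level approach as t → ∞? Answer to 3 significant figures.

1.38 m

Level balance: A dh/dt = 0.0141 − 0.0120 √h. Setting dh/dt = 0:
Q_in = 0.0120 √h_ss ⇒ √h_ss = 0.0141/0.0120 = 1.1750.
h_ss = 1.1750² = 1.3806 m. (Since h₀ = 0.799 m < h_ss, the level will rise toward this value.)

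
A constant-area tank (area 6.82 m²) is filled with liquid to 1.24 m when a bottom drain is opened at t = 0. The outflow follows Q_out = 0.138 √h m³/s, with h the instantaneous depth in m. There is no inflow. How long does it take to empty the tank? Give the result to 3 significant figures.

110 s

A dh/dt = −Q_out = −0.138 √h.
∫ h^(−1/2) dh = −(0.138/A) ∫ dt, giving 2√h = 2√h₀ − (0.138/A) t.
Set h = 0: 2√h₀ = (0.138/A) t_empty ⇒ t_empty = 2A√h₀/0.138.
t_empty = 2·6.82·√1.24/0.138 = 13.640·1.1136/0.138 = 110.06 s.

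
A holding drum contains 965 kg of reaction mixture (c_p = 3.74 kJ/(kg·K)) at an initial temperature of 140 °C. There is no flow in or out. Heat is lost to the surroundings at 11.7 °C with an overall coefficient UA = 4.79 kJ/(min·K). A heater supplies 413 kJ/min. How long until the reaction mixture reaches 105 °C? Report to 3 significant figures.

1340 min

M c_p dT/dt = −UA(T − T_amb) + Q̇.
τ = M c_p/UA = 753.47 min; T_ss = T_amb + Q̇/UA = 11.7 + 413/4.79 = 97.921 °C.
T(t) = T_ss + (T₀ − T_ss)e^(−t/τ); set T = 105:
t = −τ ln[(T − T_ss)/(T₀ − T_ss)] = −753.47 · ln(0.16823) = 1343.0 min.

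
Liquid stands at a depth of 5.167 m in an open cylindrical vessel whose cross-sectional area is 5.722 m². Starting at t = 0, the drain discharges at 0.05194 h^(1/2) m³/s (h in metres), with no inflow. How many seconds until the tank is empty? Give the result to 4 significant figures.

A dh/dt = −Q_out = −0.05194 √h.
∫ h^(−1/2) dh = −(0.05194/A) ∫ dt, giving 2√h = 2√h₀ − (0.05194/A) t.
Set h = 0: 2√h₀ = (0.05194/A) t_empty ⇒ t_empty = 2A√h₀/0.05194.
t_empty = 2·5.722·√5.167/0.05194 = 11.4440·2.27310/0.05194 = 500.836 s.

500.8 s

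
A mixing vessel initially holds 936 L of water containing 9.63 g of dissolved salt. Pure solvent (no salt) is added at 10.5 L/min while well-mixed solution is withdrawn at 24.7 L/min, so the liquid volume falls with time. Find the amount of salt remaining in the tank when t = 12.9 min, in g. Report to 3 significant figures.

Let m(t) be the amount of salt. Volume: V(t) = V₀ + (Q_in − Q_out) t = 936 − 14.200 t; V(12.9) = 752.82 L.
No salt enters, so dm/dt = −Q_out · (m/V).
dm/m = −Q_out dt/(V₀ − 14.200 t); integrating gives ln(m/m₀) = −(Q_out/(Q_in−Q_out)) ln(V/V₀).
m = m₀ (V₀/V)^(Q_out/(Q_in−Q_out)) = 9.63 × (936/752.82)^(-1.7394) = 6.5933 g.

6.59 g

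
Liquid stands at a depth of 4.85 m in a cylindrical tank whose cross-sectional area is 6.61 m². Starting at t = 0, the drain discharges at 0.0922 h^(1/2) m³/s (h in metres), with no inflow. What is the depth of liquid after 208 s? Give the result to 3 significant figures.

0.565 m

Unsteady balance on liquid volume: A dh/dt = −0.0922 √h.
Separate and integrate: 2(√h − √h₀) = −(0.0922/A) t.
√h = √4.85 − 0.0922·208/(2·6.61) = 2.2023 − 1.4507 = 0.75162.
h = 0.75162² = 0.56493 m.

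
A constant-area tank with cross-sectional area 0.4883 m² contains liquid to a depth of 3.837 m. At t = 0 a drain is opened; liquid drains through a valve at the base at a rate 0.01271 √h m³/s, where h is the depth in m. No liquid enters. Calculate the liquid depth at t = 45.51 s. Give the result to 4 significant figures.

Volume balance on the tank: A dh/dt = −0.01271 √h.
This is separable: 2 d(√h)/dt = −0.01271/A, so √h = √h₀ − (0.01271/(2A)) t.
√h = √3.837 − 0.01271·45.51/(2·0.4883) = 1.95883 − 0.592292 = 1.36653.
h = 1.36653² = 1.86742 m.

1.867 m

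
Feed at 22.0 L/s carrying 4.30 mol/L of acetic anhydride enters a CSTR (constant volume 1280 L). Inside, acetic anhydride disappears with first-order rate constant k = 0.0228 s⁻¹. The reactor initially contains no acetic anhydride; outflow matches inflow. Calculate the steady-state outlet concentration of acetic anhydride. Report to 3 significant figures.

Species balance: V dC/dt = Q C_in − Q C − k V C.
Steady state (dC/dt = 0): C_ss = Q C_in/(Q + kV) = C_in/(1 + kV/Q).
C_ss = 22.0·4.30/(22.0 + 0.0228·1280) = 94.600/51.184 = 1.8482 mol/L.

1.85 mol/L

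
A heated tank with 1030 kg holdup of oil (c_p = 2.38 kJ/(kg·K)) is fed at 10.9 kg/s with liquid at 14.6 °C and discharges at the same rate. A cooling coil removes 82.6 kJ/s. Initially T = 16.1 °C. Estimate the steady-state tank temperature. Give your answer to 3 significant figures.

M c_p dT/dt = ṁ c_p (T_in − T) − Q̇.
At steady state dT/dt = 0 ⇒ T_ss = T_in − Q̇/(ṁ c_p) = 14.6 − 82.6/(10.9·2.38) = 11.416 °C.

11.4 °C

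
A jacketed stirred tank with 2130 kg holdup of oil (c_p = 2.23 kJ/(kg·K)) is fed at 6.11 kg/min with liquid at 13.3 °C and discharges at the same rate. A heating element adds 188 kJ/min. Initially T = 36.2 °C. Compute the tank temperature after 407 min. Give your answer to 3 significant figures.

29.9 °C

M c_p dT/dt = ṁ c_p (T_in − T) + Q̇.
Rearrange: dT/dt = (T_ss − T)/τ with τ = M/ṁ = 348.61 min and T_ss = T_in + Q̇/(ṁ c_p) = 27.098 °C.
Integrating: T(t) = T_ss + (T₀ − T_ss) e^(−t/τ).
T(407) = 27.098 + (9.1021)·e^(−407/348.61) = 27.098 + (9.1021)·0.31114 = 29.930 °C.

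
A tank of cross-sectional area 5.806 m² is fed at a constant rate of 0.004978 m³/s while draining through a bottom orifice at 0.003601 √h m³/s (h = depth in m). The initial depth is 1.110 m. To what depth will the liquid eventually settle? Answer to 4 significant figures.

1.911 m

Level balance: A dh/dt = 0.004978 − 0.003601 √h. Setting dh/dt = 0:
Q_in = 0.003601 √h_ss ⇒ √h_ss = 0.004978/0.003601 = 1.38239.
h_ss = 1.38239² = 1.91101 m. (Since h₀ = 1.110 m < h_ss, the level will rise toward this value.)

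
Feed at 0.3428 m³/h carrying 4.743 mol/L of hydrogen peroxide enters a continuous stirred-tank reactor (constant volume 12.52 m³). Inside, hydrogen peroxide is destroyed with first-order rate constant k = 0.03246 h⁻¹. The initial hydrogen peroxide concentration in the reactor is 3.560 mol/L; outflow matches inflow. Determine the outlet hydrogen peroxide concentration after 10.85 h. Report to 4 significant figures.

2.896 mol/L

Species balance: V dC/dt = Q C_in − Q C − k V C.
This is linear with rate a = Q/V + k = 0.0598402 h⁻¹.
C_ss = Q C_in/(Q + kV) = 2.17018 mol/L; C(t) = C_ss + (C₀ − C_ss) e^(−a t).
C(10.85) = 2.17018 + (1.38982)·e^(−0.0598402·10.85) = 2.17018 + (1.38982)·0.522429 = 2.89626 mol/L.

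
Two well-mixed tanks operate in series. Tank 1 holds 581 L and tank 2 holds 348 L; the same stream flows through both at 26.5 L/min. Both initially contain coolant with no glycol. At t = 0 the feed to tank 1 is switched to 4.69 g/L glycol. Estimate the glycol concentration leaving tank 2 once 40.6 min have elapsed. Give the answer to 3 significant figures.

3.17 g/L

Each tank obeys Vᵢ dCᵢ/dt = Q(Cᵢ₋₁ − Cᵢ), so τᵢ = Vᵢ/Q.
τ₁ = 581/26.5 = 21.925 min; τ₂ = 348/26.5 = 13.132 min.
Solving the cascade with C₁(0)=C₂(0)=0 gives C₂(t) = C_in[1 − (τ₁ e^(−t/τ₁) − τ₂ e^(−t/τ₂))/(τ₁ − τ₂)].
At t = 40.6: e^(−t/τ₁) = 0.15695, e^(−t/τ₂) = 0.045426.
C₂ = 4.69·[1 − (21.925·0.15695 − 13.132·0.045426)/(8.7925)] = 4.69·0.67647 = 3.1727 g/L.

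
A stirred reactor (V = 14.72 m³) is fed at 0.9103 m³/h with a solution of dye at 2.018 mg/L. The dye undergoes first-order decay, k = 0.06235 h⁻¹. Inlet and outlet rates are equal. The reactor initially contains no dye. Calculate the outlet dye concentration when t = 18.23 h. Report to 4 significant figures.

Species balance: V dC/dt = Q C_in − Q C − k V C.
dC/dt = (Q/V) C_in − (Q/V + k) C; effective rate a = Q/V + k = 0.0618410 + 0.06235 = 0.124191 h⁻¹.
C_ss = Q C_in/(Q + kV) = 1.00486 mg/L; C(t) = C_ss + (C₀ − C_ss) e^(−a t).
C(18.23) = 1.00486 + (-1.00486)·e^(−0.124191·18.23) = 1.00486 + (-1.00486)·0.103934 = 0.900426 mg/L.

0.9004 mg/L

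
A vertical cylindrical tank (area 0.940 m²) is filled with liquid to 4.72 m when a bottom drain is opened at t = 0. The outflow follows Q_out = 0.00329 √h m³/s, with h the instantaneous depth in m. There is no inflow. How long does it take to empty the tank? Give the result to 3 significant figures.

1240 s

With no inflow, A dh/dt = −0.00329 √h.
∫ h^(−1/2) dh = −(0.00329/A) ∫ dt, giving 2√h = 2√h₀ − (0.00329/A) t.
Tank is empty when √h = 0: t_empty = 2A√h₀/0.00329.
t_empty = 2·0.940·√4.72/0.00329 = 1.8800·2.1726/0.00329 = 1241.5 s.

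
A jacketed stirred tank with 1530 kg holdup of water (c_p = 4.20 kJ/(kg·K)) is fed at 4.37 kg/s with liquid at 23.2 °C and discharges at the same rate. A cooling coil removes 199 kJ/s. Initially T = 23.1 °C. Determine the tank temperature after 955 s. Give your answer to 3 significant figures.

Energy balance: M c_p dT/dt = ṁ c_p (T_in − T) − 199.
τ = M/ṁ = 350.11 s; T_ss = T_in − Q̇/(ṁ c_p) = 23.2 − 199/(4.37·4.20) = 12.358 °C.
This is linear first-order; T(t) = T_ss + (T₀ − T_ss) e^(−t/τ).
T(955) = 12.358 + (10.742)·e^(−955/350.11) = 12.358 + (10.742)·0.065371 = 13.060 °C.

13.1 °C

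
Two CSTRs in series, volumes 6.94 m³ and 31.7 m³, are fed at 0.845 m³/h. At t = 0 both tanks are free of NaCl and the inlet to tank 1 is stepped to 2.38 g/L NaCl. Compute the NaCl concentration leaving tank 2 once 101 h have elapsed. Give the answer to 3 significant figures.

Time constants: τᵢ = Vᵢ/Q for each well-mixed tank.
τ₁ = 6.94/0.845 = 8.2130 h; τ₂ = 31.7/0.845 = 37.515 h.
Tank 1: C₁ = C_in(1 − e^(−t/τ₁)). Tank 2 (τ₁ ≠ τ₂): C₂ = C_in[1 − (τ₁ e^(−t/τ₁) − τ₂ e^(−t/τ₂))/(τ₁ − τ₂)].
At t = 101: e^(−t/τ₁) = 4.5629e-06, e^(−t/τ₂) = 0.067727.
C₂ = 2.38·[1 − (8.2130·4.5629e-06 − 37.515·0.067727)/(-29.302)] = 2.38·0.91329 = 2.1736 g/L.

2.17 g/L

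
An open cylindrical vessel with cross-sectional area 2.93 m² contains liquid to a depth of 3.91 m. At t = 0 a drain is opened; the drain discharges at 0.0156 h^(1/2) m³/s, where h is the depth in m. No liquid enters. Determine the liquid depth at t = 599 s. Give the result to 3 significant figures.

With no inflow, A dh/dt = −0.0156 √h.
This is separable: 2 d(√h)/dt = −0.0156/A, so √h = √h₀ − (0.0156/(2A)) t.
√h = √3.91 − 0.0156·599/(2·2.93) = 1.9774 − 1.5946 = 0.38276.
h = 0.38276² = 0.14651 m.

0.147 m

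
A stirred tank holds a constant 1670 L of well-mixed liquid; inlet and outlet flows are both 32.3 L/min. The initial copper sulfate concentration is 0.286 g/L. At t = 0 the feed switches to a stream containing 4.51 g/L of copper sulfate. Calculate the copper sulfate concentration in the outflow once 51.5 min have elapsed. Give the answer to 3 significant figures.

2.95 g/L

Transient balance on the dissolved component: V dC/dt = Q(C_in − C).
Rewrite as dC/dt + C/τ = C_in/τ, τ = V/Q = 51.703 min.
Integrating: C(t) = C_in + (C₀ − C_in) e^(−t/τ).
C(51.5) = 4.51 + (0.286 − 4.51)·e^(−51.5/51.703) = 4.51 + (-4.2240)·0.36933 = 2.9500 g/L.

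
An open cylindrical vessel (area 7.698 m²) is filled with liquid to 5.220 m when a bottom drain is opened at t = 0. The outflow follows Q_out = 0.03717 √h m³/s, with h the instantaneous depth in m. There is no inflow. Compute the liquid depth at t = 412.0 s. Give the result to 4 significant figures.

With no inflow, A dh/dt = −0.03717 √h.
Separate and integrate: 2(√h − √h₀) = −(0.03717/A) t.
√h = √5.220 − 0.03717·412.0/(2·7.698) = 2.28473 − 0.994677 = 1.29006.
h = 1.29006² = 1.66424 m.

1.664 m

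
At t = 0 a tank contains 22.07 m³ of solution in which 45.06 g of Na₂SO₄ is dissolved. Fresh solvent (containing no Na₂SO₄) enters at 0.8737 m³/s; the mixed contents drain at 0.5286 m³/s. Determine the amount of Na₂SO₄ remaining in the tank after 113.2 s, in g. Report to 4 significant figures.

9.463 g

Total volume: dV/dt = Q_in − Q_out = 0.345100 m³/s, so V(t) = 22.07 + 0.345100 t and V(113.2) = 61.1353 m³.
No Na₂SO₄ enters, so dm/dt = −Q_out · (m/V).
dm/m = −Q_out dt/(V₀ + 0.345100 t); integrating gives ln(m/m₀) = −(Q_out/(Q_in−Q_out)) ln(V/V₀).
m = m₀ (V₀/V)^(Q_out/(Q_in−Q_out)) = 45.06 × (22.07/61.1353)^(1.53173) = 9.46273 g.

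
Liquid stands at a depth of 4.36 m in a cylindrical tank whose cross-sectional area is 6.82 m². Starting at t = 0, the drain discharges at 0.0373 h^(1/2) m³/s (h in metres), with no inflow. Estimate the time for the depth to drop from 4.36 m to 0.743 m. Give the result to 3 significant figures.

A dh/dt = −Q_out = −0.0373 √h.
∫ h^(−1/2) dh = −(0.0373/A) ∫ dt, giving 2√h = 2√h₀ − (0.0373/A) t.
t = 2A(√h₀ − √h)/0.0373 = 2·6.82·(√4.36 − √0.743)/0.0373
  = 13.640 × (2.0881 − 0.86197) / 0.0373 = 448.36 s.

448 s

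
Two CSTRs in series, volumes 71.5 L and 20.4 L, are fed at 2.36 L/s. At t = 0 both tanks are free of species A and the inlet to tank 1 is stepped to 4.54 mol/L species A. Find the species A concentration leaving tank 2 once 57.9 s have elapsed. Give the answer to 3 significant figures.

3.60 mol/L

Species balance on tank i: dCᵢ/dt = (Cᵢ₋₁ − Cᵢ)/τᵢ with τᵢ = Vᵢ/Q.
τ₁ = 71.5/2.36 = 30.297 s; τ₂ = 20.4/2.36 = 8.6441 s.
Solving the cascade with C₁(0)=C₂(0)=0 gives C₂(t) = C_in[1 − (τ₁ e^(−t/τ₁) − τ₂ e^(−t/τ₂))/(τ₁ − τ₂)].
At t = 57.9: e^(−t/τ₁) = 0.14792, e^(−t/τ₂) = 0.0012331.
C₂ = 4.54·[1 − (30.297·0.14792 − 8.6441·0.0012331)/(21.653)] = 4.54·0.79352 = 3.6026 mol/L.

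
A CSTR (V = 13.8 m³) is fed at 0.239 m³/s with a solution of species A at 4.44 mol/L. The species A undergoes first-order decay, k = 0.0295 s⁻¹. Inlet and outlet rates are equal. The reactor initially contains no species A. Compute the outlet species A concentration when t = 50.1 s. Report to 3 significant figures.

1.49 mol/L

V dC/dt = Q(C_in − C) − k V C.
dC/dt = (Q/V) C_in − (Q/V + k) C; effective rate a = Q/V + k = 0.017319 + 0.0295 = 0.046819 s⁻¹.
C_ss = Q C_in/(Q + kV) = 1.6424 mol/L; C(t) = C_ss + (C₀ − C_ss) e^(−a t).
C(50.1) = 1.6424 + (-1.6424)·e^(−0.046819·50.1) = 1.6424 + (-1.6424)·0.095787 = 1.4851 mol/L.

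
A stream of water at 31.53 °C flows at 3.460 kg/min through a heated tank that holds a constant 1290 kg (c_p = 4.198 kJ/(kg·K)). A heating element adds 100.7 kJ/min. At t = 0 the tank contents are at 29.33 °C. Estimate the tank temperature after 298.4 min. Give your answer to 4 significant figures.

34.36 °C

M c_p dT/dt = ṁ c_p (T_in − T) + Q̇.
τ = M/ṁ = 372.832 min; T_ss = T_in + Q̇/(ṁ c_p) = 31.53 + 100.7/(3.460·4.198) = 38.4628 °C.
Solution: T(t) = T_ss + (T₀ − T_ss) e^(−t/τ).
T(298.4) = 38.4628 + (-9.13284)·e^(−298.4/372.832) = 38.4628 + (-9.13284)·0.449167 = 34.3607 °C.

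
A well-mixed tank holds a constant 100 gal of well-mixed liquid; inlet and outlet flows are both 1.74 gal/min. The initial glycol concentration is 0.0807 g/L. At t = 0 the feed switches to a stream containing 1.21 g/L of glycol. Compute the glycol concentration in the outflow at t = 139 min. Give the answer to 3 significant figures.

Transient balance on the dissolved component: V dC/dt = Q(C_in − C).
Time constant τ = V/Q = 100/1.74 = 57.471 min.
This is linear first-order; C(t) = C_in + (C₀ − C_in) e^(−t/τ).
C(139) = 1.21 + (0.0807 − 1.21)·e^(−139/57.471) = 1.21 + (-1.1293)·0.089046 = 1.1094 g/L.

1.11 g/L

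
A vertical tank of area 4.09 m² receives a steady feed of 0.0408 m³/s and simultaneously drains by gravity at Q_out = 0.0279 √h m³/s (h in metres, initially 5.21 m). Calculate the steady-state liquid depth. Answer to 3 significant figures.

2.14 m

Level balance: A dh/dt = 0.0408 − 0.0279 √h. Setting dh/dt = 0:
Q_in = 0.0279 √h_ss ⇒ √h_ss = 0.0408/0.0279 = 1.4624.
h_ss = 1.4624² = 2.1385 m. (Since h₀ = 5.21 m > h_ss, the level will fall toward this value.)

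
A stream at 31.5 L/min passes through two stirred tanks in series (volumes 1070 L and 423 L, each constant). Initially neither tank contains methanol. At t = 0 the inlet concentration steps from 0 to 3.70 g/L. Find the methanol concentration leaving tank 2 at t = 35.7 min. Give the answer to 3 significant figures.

1.73 g/L

Each tank obeys Vᵢ dCᵢ/dt = Q(Cᵢ₋₁ − Cᵢ), so τᵢ = Vᵢ/Q.
τ₁ = 1070/31.5 = 33.968 min; τ₂ = 423/31.5 = 13.429 min.
Solving the cascade with C₁(0)=C₂(0)=0 gives C₂(t) = C_in[1 − (τ₁ e^(−t/τ₁) − τ₂ e^(−t/τ₂))/(τ₁ − τ₂)].
At t = 35.7: e^(−t/τ₁) = 0.34959, e^(−t/τ₂) = 0.070052.
C₂ = 3.70·[1 − (33.968·0.34959 − 13.429·0.070052)/(20.540)] = 3.70·0.46764 = 1.7303 g/L.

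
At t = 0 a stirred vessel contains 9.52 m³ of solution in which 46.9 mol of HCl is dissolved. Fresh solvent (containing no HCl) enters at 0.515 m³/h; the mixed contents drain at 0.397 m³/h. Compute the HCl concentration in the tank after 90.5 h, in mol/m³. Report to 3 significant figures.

Total volume: dV/dt = Q_in − Q_out = 0.11800 m³/h, so V(t) = 9.52 + 0.11800 t and V(90.5) = 20.199 m³.
No HCl enters, so dm/dt = −Q_out · (m/V).
dm/m = −Q_out dt/(V₀ + 0.11800 t); integrating gives ln(m/m₀) = −(Q_out/(Q_in−Q_out)) ln(V/V₀).
m = m₀ (V₀/V)^(Q_out/(Q_in−Q_out)) = 46.9 × (9.52/20.199)^(3.3644) = 3.7329 mol.
C = m/V = 3.7329/20.199 = 0.18481 mol/m³.

0.185 mol/m³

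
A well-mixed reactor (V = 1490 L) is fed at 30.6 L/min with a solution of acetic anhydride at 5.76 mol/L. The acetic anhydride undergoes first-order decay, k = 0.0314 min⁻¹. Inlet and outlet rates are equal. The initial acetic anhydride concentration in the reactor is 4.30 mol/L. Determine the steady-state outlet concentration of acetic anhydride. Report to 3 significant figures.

Accumulation = in − out − consumed: V dC/dt = Q C_in − Q C − k V C.
Steady state (dC/dt = 0): C_ss = Q C_in/(Q + kV) = C_in/(1 + kV/Q).
C_ss = 30.6·5.76/(30.6 + 0.0314·1490) = 176.26/77.386 = 2.2776 mol/L.

2.28 mol/L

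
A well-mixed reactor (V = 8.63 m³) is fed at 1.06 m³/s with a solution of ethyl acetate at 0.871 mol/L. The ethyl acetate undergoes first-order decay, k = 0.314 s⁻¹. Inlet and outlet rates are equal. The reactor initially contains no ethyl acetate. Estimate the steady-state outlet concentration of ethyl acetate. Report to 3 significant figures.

V dC/dt = Q(C_in − C) − k V C.
Steady state (dC/dt = 0): C_ss = Q C_in/(Q + kV) = C_in/(1 + kV/Q).
C_ss = 1.06·0.871/(1.06 + 0.314·8.63) = 0.92326/3.7698 = 0.24491 mol/L.

0.245 mol/L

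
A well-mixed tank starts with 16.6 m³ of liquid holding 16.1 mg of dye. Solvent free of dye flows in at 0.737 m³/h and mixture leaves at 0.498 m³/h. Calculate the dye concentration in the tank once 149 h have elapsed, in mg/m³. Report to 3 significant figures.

0.0283 mg/m³

Let m(t) be the amount of dye. Volume: V(t) = V₀ + (Q_in − Q_out) t = 16.6 + 0.23900 t; V(149) = 52.211 m³.
No dye enters, so dm/dt = −Q_out · (m/V).
Separate: dm/m = −Q_out dt/V(t) ⇒ ln(m/m₀) = −(Q_out/(Q_in−Q_out)) ln(V/V₀).
m = m₀ (V₀/V)^(Q_out/(Q_in−Q_out)) = 16.1 × (16.6/52.211)^(2.0837) = 1.4787 mg.
C = m/V = 1.4787/52.211 = 0.028321 mg/m³.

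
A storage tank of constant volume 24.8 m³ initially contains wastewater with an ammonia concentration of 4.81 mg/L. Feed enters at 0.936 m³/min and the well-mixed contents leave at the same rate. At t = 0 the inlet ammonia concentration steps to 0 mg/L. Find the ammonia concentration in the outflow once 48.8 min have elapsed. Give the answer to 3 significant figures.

0.763 mg/L

Mass balance on the solute (V constant): V dC/dt = Q(C_in − C).
So dC/dt = (C_in − C)/τ with τ = V/Q = 24.8/0.936 = 26.496 min.
Integrating: C(t) = C_in + (C₀ − C_in) e^(−t/τ).
C(48.8) = 0 + (4.81 − 0)·e^(−48.8/26.496) = 0 + (4.8100)·0.15853 = 0.76253 mg/L.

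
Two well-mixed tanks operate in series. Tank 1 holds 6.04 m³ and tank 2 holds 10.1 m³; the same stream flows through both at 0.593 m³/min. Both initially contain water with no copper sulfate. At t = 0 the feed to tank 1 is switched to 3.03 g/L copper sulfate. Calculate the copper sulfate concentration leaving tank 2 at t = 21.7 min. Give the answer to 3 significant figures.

Time constants: τᵢ = Vᵢ/Q for each well-mixed tank.
τ₁ = 6.04/0.593 = 10.185 min; τ₂ = 10.1/0.593 = 17.032 min.
Tank 1: C₁ = C_in(1 − e^(−t/τ₁)). Tank 2 (τ₁ ≠ τ₂): C₂ = C_in[1 − (τ₁ e^(−t/τ₁) − τ₂ e^(−t/τ₂))/(τ₁ − τ₂)].
At t = 21.7: e^(−t/τ₁) = 0.11878, e^(−t/τ₂) = 0.27969.
C₂ = 3.03·[1 − (10.185·0.11878 − 17.032·0.27969)/(-6.8465)] = 3.03·0.48092 = 1.4572 g/L.

1.46 g/L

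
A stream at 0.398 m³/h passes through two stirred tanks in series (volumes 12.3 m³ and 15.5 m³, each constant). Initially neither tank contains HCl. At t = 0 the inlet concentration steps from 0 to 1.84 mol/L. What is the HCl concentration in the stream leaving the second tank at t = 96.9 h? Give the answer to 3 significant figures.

Time constants: τᵢ = Vᵢ/Q for each well-mixed tank.
τ₁ = 12.3/0.398 = 30.905 h; τ₂ = 15.5/0.398 = 38.945 h.
Tank 1: C₁ = C_in(1 − e^(−t/τ₁)). Tank 2 (τ₁ ≠ τ₂): C₂ = C_in[1 − (τ₁ e^(−t/τ₁) − τ₂ e^(−t/τ₂))/(τ₁ − τ₂)].
At t = 96.9: e^(−t/τ₁) = 0.043480, e^(−t/τ₂) = 0.083064.
C₂ = 1.84·[1 − (30.905·0.043480 − 38.945·0.083064)/(-8.0402)] = 1.84·0.76478 = 1.4072 mol/L.

1.41 mol/L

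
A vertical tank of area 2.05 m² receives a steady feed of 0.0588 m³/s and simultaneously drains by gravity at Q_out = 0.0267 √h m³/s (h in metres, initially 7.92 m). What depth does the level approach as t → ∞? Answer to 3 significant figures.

4.85 m

A dh/dt = Q_in − 0.0267 √h. Steady state requires inflow = outflow:
Q_in = 0.0267 √h_ss ⇒ √h_ss = 0.0588/0.0267 = 2.2022.
h_ss = 2.2022² = 4.8499 m. (Since h₀ = 7.92 m > h_ss, the level will fall toward this value.)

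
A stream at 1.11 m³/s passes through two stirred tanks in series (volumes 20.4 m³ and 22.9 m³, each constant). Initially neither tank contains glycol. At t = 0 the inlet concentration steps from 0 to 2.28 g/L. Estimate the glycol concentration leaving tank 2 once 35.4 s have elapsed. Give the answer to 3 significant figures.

1.24 g/L

Species balance on tank i: dCᵢ/dt = (Cᵢ₋₁ − Cᵢ)/τᵢ with τᵢ = Vᵢ/Q.
τ₁ = 20.4/1.11 = 18.378 s; τ₂ = 22.9/1.11 = 20.631 s.
Solving the cascade with C₁(0)=C₂(0)=0 gives C₂(t) = C_in[1 − (τ₁ e^(−t/τ₁) − τ₂ e^(−t/τ₂))/(τ₁ − τ₂)].
At t = 35.4: e^(−t/τ₁) = 0.14570, e^(−t/τ₂) = 0.17980.
C₂ = 2.28·[1 − (18.378·0.14570 − 20.631·0.17980)/(-2.2523)] = 2.28·0.54195 = 1.2357 g/L.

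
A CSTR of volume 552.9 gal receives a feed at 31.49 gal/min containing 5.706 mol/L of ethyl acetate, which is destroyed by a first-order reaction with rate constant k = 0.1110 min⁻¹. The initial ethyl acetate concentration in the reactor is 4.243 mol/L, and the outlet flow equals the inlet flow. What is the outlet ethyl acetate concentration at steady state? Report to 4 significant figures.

1.935 mol/L

Species balance: V dC/dt = Q C_in − Q C − k V C.
Steady state (dC/dt = 0): C_ss = Q C_in/(Q + kV) = C_in/(1 + kV/Q).
C_ss = 31.49·5.706/(31.49 + 0.1110·552.9) = 179.682/92.8619 = 1.93494 mol/L.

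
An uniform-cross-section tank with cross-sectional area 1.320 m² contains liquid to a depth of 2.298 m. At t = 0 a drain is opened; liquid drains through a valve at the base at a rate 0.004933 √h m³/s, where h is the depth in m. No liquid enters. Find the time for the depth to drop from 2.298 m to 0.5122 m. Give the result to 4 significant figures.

A dh/dt = −Q_out = −0.004933 √h.
Separate and integrate: 2(√h − √h₀) = −(0.004933/A) t.
t = 2A(√h₀ − √h)/0.004933 = 2·1.320·(√2.298 − √0.5122)/0.004933
  = 2.64000 × (1.51592 − 0.715681) / 0.004933 = 428.262 s.

428.3 s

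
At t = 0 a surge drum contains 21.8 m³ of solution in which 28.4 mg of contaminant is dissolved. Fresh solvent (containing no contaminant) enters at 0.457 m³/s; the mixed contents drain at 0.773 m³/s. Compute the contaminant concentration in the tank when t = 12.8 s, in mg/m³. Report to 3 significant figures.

Total volume: dV/dt = Q_in − Q_out = -0.31600 m³/s, so V(t) = 21.8 − 0.31600 t and V(12.8) = 17.755 m³.
Solute balance: dm/dt = 0 − Q_out C = −Q_out m/V(t).
Separate: dm/m = −Q_out dt/V(t) ⇒ ln(m/m₀) = −(Q_out/(Q_in−Q_out)) ln(V/V₀).
m = m₀ (V₀/V)^(Q_out/(Q_in−Q_out)) = 28.4 × (21.8/17.755)^(-2.4462) = 17.190 mg.
C = m/V = 17.190/17.755 = 0.96819 mg/m³.

0.968 mg/m³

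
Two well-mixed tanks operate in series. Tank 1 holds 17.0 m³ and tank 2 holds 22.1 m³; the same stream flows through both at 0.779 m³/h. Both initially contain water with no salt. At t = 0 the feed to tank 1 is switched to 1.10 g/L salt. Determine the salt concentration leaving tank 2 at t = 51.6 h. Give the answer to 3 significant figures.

0.671 g/L

Species balance on tank i: dCᵢ/dt = (Cᵢ₋₁ − Cᵢ)/τᵢ with τᵢ = Vᵢ/Q.
τ₁ = 17.0/0.779 = 21.823 h; τ₂ = 22.1/0.779 = 28.370 h.
Solving the cascade with C₁(0)=C₂(0)=0 gives C₂(t) = C_in[1 − (τ₁ e^(−t/τ₁) − τ₂ e^(−t/τ₂))/(τ₁ − τ₂)].
At t = 51.6: e^(−t/τ₁) = 0.093997, e^(−t/τ₂) = 0.16221.
C₂ = 1.10·[1 − (21.823·0.093997 − 28.370·0.16221)/(-6.5469)] = 1.10·0.61040 = 0.67144 g/L.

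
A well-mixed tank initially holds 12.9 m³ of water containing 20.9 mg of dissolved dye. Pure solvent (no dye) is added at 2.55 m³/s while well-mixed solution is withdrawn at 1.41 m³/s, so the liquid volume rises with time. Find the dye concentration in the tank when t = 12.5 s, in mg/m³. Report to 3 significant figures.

0.307 mg/m³

Total volume: dV/dt = Q_in − Q_out = 1.1400 m³/s, so V(t) = 12.9 + 1.1400 t and V(12.5) = 27.150 m³.
Solute balance: dm/dt = 0 − Q_out C = −Q_out m/V(t).
Separate: dm/m = −Q_out dt/V(t) ⇒ ln(m/m₀) = −(Q_out/(Q_in−Q_out)) ln(V/V₀).
m = m₀ (V₀/V)^(Q_out/(Q_in−Q_out)) = 20.9 × (12.9/27.150)^(1.2368) = 8.3258 mg.
C = m/V = 8.3258/27.150 = 0.30666 mg/m³.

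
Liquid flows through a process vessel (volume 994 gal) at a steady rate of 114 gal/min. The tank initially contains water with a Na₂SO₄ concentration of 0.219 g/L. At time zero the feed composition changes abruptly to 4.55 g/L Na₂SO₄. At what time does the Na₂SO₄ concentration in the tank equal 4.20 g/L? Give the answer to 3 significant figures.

Species balance: V dC/dt = Q(C_in − C) ⇒ τ = V/Q = 8.7193 min.
C(t) = C_in + (C₀ − C_in) e^(−t/τ). Set C = 4.20 and solve for t:
e^(−t/τ) = (C − C_in)/(C₀ − C_in) = (4.20 − 4.55)/(0.219 − 4.55) = 0.080813
t = −τ ln(…) = 8.7193 × 2.5156 = 21.934 min.

21.9 min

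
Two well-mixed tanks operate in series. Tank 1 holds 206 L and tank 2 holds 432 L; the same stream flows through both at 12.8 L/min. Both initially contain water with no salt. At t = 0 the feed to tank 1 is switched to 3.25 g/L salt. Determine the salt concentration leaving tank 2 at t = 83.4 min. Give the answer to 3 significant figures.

2.74 g/L

Time constants: τᵢ = Vᵢ/Q for each well-mixed tank.
τ₁ = 206/12.8 = 16.094 min; τ₂ = 432/12.8 = 33.750 min.
Tank 1: C₁ = C_in(1 − e^(−t/τ₁)). Tank 2 (τ₁ ≠ τ₂): C₂ = C_in[1 − (τ₁ e^(−t/τ₁) − τ₂ e^(−t/τ₂))/(τ₁ − τ₂)].
At t = 83.4: e^(−t/τ₁) = 0.0056160, e^(−t/τ₂) = 0.084491.
C₂ = 3.25·[1 − (16.094·0.0056160 − 33.750·0.084491)/(-17.656)] = 3.25·0.84361 = 2.7417 g/L.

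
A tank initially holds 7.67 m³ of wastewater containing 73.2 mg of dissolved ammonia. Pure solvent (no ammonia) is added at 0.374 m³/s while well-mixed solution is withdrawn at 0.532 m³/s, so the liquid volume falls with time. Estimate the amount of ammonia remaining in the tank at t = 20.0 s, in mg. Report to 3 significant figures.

Total volume: dV/dt = Q_in − Q_out = -0.15800 m³/s, so V(t) = 7.67 − 0.15800 t and V(20.0) = 4.5100 m³.
No ammonia enters, so dm/dt = −Q_out · (m/V).
Separate: dm/m = −Q_out dt/V(t) ⇒ ln(m/m₀) = −(Q_out/(Q_in−Q_out)) ln(V/V₀).
m = m₀ (V₀/V)^(Q_out/(Q_in−Q_out)) = 73.2 × (7.67/4.5100)^(-3.3671) = 12.246 mg.

12.2 mg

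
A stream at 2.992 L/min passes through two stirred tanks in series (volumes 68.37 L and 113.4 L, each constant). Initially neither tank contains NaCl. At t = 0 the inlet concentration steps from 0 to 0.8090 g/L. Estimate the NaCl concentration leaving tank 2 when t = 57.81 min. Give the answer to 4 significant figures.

Species balance on tank i: dCᵢ/dt = (Cᵢ₋₁ − Cᵢ)/τᵢ with τᵢ = Vᵢ/Q.
τ₁ = 68.37/2.992 = 22.8509 min; τ₂ = 113.4/2.992 = 37.9011 min.
Tank 1: C₁ = C_in(1 − e^(−t/τ₁)). Tank 2 (τ₁ ≠ τ₂): C₂ = C_in[1 − (τ₁ e^(−t/τ₁) − τ₂ e^(−t/τ₂))/(τ₁ − τ₂)].
At t = 57.81: e^(−t/τ₁) = 0.0796690, e^(−t/τ₂) = 0.217559.
C₂ = 0.8090·[1 − (22.8509·0.0796690 − 37.9011·0.217559)/(-15.0501)] = 0.8090·0.573081 = 0.463622 g/L.

0.4636 g/L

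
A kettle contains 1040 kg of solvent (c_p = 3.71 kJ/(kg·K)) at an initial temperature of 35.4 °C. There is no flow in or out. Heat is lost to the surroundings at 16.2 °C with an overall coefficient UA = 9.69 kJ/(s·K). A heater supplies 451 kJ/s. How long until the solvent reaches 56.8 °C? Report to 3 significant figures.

M c_p dT/dt = −UA(T − T_amb) + Q̇.
τ = M c_p/UA = 398.18 s; T_ss = T_amb + Q̇/UA = 16.2 + 451/9.69 = 62.743 °C.
T(t) = T_ss + (T₀ − T_ss)e^(−t/τ); set T = 56.8:
t = −τ ln[(T − T_ss)/(T₀ − T_ss)] = −398.18 · ln(0.21735) = 607.74 s.

608 s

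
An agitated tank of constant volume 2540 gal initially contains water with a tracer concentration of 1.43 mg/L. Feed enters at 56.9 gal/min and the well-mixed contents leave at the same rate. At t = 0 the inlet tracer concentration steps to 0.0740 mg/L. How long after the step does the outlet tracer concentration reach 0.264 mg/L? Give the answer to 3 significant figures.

87.7 min

Transient balance on the dissolved component: V dC/dt = Q(C_in − C), so τ = V/Q = 44.640 min.
C(t) = C_in + (C₀ − C_in) e^(−t/τ). Set C = 0.264 and solve for t:
e^(−t/τ) = (C − C_in)/(C₀ − C_in) = (0.264 − 0.0740)/(1.43 − 0.0740) = 0.14012
t = −τ ln(…) = 44.640 × 1.9653 = 87.729 min.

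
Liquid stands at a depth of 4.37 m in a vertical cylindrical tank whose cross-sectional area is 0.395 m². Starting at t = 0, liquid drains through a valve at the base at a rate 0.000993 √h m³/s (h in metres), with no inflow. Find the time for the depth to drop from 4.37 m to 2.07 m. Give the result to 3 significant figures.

518 s

Accumulation of liquid (constant cross-section A): A dh/dt = −0.000993 √h.
This is separable: 2 d(√h)/dt = −0.000993/A, so √h = √h₀ − (0.000993/(2A)) t.
t = 2A(√h₀ − √h)/0.000993 = 2·0.395·(√4.37 − √2.07)/0.000993
  = 0.79000 × (2.0905 − 1.4387) / 0.000993 = 518.48 s.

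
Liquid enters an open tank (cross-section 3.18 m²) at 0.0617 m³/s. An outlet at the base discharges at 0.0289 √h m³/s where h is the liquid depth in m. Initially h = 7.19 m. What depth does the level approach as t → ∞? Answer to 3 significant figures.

Level balance: A dh/dt = 0.0617 − 0.0289 √h. Setting dh/dt = 0:
Q_in = 0.0289 √h_ss ⇒ √h_ss = 0.0617/0.0289 = 2.1349.
h_ss = 2.1349² = 4.5580 m. (Since h₀ = 7.19 m > h_ss, the level will fall toward this value.)

4.56 m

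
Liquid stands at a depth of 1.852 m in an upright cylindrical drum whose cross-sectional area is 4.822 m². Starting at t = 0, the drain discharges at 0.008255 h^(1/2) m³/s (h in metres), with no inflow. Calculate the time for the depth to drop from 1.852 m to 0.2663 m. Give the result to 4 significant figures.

A dh/dt = −Q_out = −0.008255 √h.
This is separable: 2 d(√h)/dt = −0.008255/A, so √h = √h₀ − (0.008255/(2A)) t.
t = 2A(√h₀ − √h)/0.008255 = 2·4.822·(√1.852 − √0.2663)/0.008255
  = 9.64400 × (1.36088 − 0.516043) / 0.008255 = 986.994 s.

987.0 s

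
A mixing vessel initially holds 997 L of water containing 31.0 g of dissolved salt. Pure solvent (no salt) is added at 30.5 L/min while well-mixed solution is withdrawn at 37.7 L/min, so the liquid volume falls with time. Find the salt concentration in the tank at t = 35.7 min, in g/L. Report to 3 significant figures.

0.00879 g/L

Let m(t) be the amount of salt. Volume: V(t) = V₀ + (Q_in − Q_out) t = 997 − 7.2000 t; V(35.7) = 739.96 L.
Species balance (pure solvent in): dm/dt = −Q_out · m/V(t).
Separate: dm/m = −Q_out dt/V(t) ⇒ ln(m/m₀) = −(Q_out/(Q_in−Q_out)) ln(V/V₀).
m = m₀ (V₀/V)^(Q_out/(Q_in−Q_out)) = 31.0 × (997/739.96)^(-5.2361) = 6.5066 g.
C = m/V = 6.5066/739.96 = 0.0087932 g/L.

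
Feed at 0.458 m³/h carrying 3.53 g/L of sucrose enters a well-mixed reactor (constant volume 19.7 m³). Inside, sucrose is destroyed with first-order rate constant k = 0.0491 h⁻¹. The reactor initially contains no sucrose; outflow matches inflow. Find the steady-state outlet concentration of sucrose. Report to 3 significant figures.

Species balance: V dC/dt = Q C_in − Q C − k V C.
Steady state (dC/dt = 0): C_ss = Q C_in/(Q + kV) = C_in/(1 + kV/Q).
C_ss = 0.458·3.53/(0.458 + 0.0491·19.7) = 1.6167/1.4253 = 1.1343 g/L.

1.13 g/L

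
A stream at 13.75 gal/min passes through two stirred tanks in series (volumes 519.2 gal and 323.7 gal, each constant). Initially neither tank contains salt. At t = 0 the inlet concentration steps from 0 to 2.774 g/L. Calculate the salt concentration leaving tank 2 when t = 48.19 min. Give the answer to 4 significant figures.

Species balance on tank i: dCᵢ/dt = (Cᵢ₋₁ − Cᵢ)/τᵢ with τᵢ = Vᵢ/Q.
τ₁ = 519.2/13.75 = 37.7600 min; τ₂ = 323.7/13.75 = 23.5418 min.
Tank 1: C₁ = C_in(1 − e^(−t/τ₁)). Tank 2 (τ₁ ≠ τ₂): C₂ = C_in[1 − (τ₁ e^(−t/τ₁) − τ₂ e^(−t/τ₂))/(τ₁ − τ₂)].
At t = 48.19: e^(−t/τ₁) = 0.279091, e^(−t/τ₂) = 0.129122.
C₂ = 2.774·[1 − (37.7600·0.279091 − 23.5418·0.129122)/(14.2182)] = 2.774·0.472598 = 1.31099 g/L.

1.311 g/L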